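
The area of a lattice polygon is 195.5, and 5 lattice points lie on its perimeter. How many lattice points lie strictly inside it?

From Pick's theorem, I = A − B/2 + 1 = 195.5 − 5/2 + 1 = 194.

194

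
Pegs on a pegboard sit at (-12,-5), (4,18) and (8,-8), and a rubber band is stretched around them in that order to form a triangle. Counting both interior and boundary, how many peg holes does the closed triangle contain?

Using the shoelace formula, 2A = |((-12)·18 − 4·(-5)) + (4·(-8) − 8·18) + (8·(-5) − (-12)·(-8))| = 508, so the area is 254.
Summing gcd(|Δx|,|Δy|) over the edges gives the boundary count: gcd(16,23) + gcd(4,26) + gcd(20,3) = 1+2+1 = 4.
Pick's theorem gives I = A − B/2 + 1 = 254 − 4/2 + 1 = 253, so the closed region contains I + B = 253 + 4 = 257 lattice points.

257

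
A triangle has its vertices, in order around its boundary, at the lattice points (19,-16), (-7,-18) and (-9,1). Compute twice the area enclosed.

498

The shoelace formula gives twice the area as |(19·(-18) − (-7)·(-16)) + ((-7)·1 − (-9)·(-18)) + ((-9)·(-16) − 19·1)| = 498, so the area is 249.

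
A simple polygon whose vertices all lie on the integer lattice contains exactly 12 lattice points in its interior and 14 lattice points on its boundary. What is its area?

Pick's theorem states A = I + B/2 − 1, so A = 12 + 14/2 − 1 = 18.

18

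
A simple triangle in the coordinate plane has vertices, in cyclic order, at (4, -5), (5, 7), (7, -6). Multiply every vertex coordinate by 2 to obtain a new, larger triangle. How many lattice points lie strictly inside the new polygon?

By the shoelace formula, twice the signed area is |(4·7 − 5·(-5)) + (5·(-6) − 7·7) + (7·(-5) − 4·(-6))| = 37, so the area is 37/2.
Along each edge there are gcd(|Δx|,|Δy|)+1 lattice points, so counting each shared vertex once the boundary has gcd(1,12) + gcd(2,13) + gcd(3,1) = 1+1+1 = 3.
Scaling by 2 multiplies the area by 2² = 4 (so the new area is 74) and multiplies the boundary lattice-point count by 2, giving 6.
By Pick's theorem, the interior count of the dilated polygon is 74 − 6/2 + 1 = 72.

72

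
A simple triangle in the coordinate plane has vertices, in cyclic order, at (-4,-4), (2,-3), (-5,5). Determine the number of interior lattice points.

Using the shoelace formula, 2A = |((-4)·(-3) − 2·(-4)) + (2·5 − (-5)·(-3)) + ((-5)·(-4) − (-4)·5)| = 55, so the area is 27.5.
Summing gcd(|Δx|,|Δy|) over the edges gives the boundary count: gcd(6,1) + gcd(7,8) + gcd(1,9) = 1+1+1 = 3.
Pick's theorem gives I = A − B/2 + 1 = 27.5 − 3/2 + 1 = 27.

27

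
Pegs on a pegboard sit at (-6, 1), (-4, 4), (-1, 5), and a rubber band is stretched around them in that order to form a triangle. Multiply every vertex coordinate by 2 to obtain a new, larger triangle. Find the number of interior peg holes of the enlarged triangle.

12

By the shoelace formula, twice the signed area is |((-6)·4 − (-4)·1) + ((-4)·5 − (-1)·4) + ((-1)·1 − (-6)·5)| = 7, so the area is 3.5.
The number of boundary lattice points is Σ gcd(|Δx|,|Δy|) = gcd(2,3) + gcd(3,1) + gcd(5,4) = 1+1+1 = 3.
Scaling by 2 multiplies the area by 2² = 4 (so the new area is 14) and multiplies the boundary lattice-point count by 2, giving 6.
By Pick's theorem, the interior count of the dilated polygon is 14 − 6/2 + 1 = 12.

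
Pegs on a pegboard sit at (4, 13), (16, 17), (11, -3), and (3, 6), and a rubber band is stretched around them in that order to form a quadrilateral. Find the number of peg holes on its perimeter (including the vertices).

11

Along each edge there are gcd(|Δx|,|Δy|)+1 lattice points, so counting each shared vertex once the boundary has gcd(12,4) + gcd(5,20) + gcd(8,9) + gcd(1,7) = 4+5+1+1 = 11.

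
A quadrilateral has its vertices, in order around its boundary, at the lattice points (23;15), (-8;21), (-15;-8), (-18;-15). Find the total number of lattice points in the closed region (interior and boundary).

572

By the shoelace formula, twice the signed area is |(23·21 − (-8)·15) + ((-8)·(-8) − (-15)·21) + ((-15)·(-15) − (-18)·(-8)) + ((-18)·15 − 23·(-15))| = 1138, so the area is 569.
Along each edge there are gcd(|Δx|,|Δy|)+1 lattice points, so counting each shared vertex once the boundary has gcd(31,6) + gcd(7,29) + gcd(3,7) + gcd(41,30) = 1+1+1+1 = 4.
Pick's theorem gives I = A − B/2 + 1 = 569 − 4/2 + 1 = 568, so the closed region contains I + B = 568 + 4 = 572 lattice points.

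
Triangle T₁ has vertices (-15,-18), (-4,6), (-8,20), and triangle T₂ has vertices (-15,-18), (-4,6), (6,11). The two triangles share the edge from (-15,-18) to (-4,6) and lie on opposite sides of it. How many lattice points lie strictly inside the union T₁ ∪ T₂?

The union is the simple quadrilateral with vertices (-15,-18), (-8,20), (-4,6), (6,11) in order.
By the shoelace formula, twice the signed area is |((-15)·20 − (-8)·(-18)) + ((-8)·6 − (-4)·20) + ((-4)·11 − 6·6) + (6·(-18) − (-15)·11)| = 435, so the area is 435/2.
The number of boundary lattice points is Σ gcd(|Δx|,|Δy|) = gcd(7,38) + gcd(4,14) + gcd(10,5) + gcd(21,29) = 1+2+5+1 = 9.
By Pick's theorem I = A − B/2 + 1 = 435/2 − 9/2 + 1 = 214.

214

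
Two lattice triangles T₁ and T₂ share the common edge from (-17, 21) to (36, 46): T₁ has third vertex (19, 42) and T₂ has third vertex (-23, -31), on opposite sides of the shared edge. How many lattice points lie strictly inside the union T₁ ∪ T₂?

1407

The union is the simple quadrilateral with vertices (-17, 21), (19, 42), (36, 46), (-23, -31) in order.
By the shoelace formula, twice the signed area is |((-17)·42 − 19·21) + (19·46 − 36·42) + (36·(-31) − (-23)·46) + ((-23)·21 − (-17)·(-31))| = 2819, so the area is 2819/2.
Along each edge there are gcd(|Δx|,|Δy|)+1 lattice points, so counting each shared vertex once the boundary has gcd(36,21) + gcd(17,4) + gcd(59,77) + gcd(6,52) = 3+1+1+2 = 7.
By Pick's theorem I = A − B/2 + 1 = 2819/2 − 7/2 + 1 = 1407.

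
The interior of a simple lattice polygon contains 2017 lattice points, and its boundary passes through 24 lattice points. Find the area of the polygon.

2028

By Pick's theorem, A = I + B/2 − 1 = 2017 + 24/2 − 1 = 2028.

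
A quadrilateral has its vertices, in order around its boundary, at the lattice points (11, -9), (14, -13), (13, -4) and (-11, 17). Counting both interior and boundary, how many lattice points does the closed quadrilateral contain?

97

The shoelace formula gives twice the area as |[11·(-13) − 14·(-9)] + [14·(-4) − 13·(-13)] + [13·17 − (-11)·(-4)] + [(-11)·(-9) − 11·17]| = 185, so the area is 185/2.
The number of boundary lattice points is Σ gcd(|Δx|,|Δy|) = gcd(3,4) + gcd(1,9) + gcd(24,21) + gcd(22,26) = 1+1+3+2 = 7.
Pick's theorem gives I = A − B/2 + 1 = 185/2 − 7/2 + 1 = 90, so the closed region contains I + B = 90 + 7 = 97 lattice points.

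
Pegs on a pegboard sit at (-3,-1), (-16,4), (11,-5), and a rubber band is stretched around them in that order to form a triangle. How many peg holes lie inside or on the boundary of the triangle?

By the shoelace formula, twice the signed area is |((-3)·4 − (-16)·(-1)) + ((-16)·(-5) − 11·4) + (11·(-1) − (-3)·(-5))| = 18, so the area is 9.
Summing gcd(|Δx|,|Δy|) over the edges gives the boundary count: gcd(13,5) + gcd(27,9) + gcd(14,4) = 1+9+2 = 12.
Pick's theorem gives I = A − B/2 + 1 = 9 − 12/2 + 1 = 4, so the closed region contains I + B = 4 + 12 = 16 lattice points.

16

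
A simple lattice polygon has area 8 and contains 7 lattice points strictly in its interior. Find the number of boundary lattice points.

4

Pick's theorem gives A = I + B/2 − 1, so B = 2(A − I + 1) = 2(8 − 7 + 1) = 4.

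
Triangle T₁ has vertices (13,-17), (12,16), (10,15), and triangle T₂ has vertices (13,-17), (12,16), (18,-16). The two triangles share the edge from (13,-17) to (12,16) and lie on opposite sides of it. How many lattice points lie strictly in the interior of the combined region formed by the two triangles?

The union is the simple quadrilateral with vertices (13,-17), (10,15), (12,16), (18,-16) in order.
Using the shoelace formula, 2A = |[13·15 − 10·(-17)] + [10·16 − 12·15] + [12·(-16) − 18·16] + [18·(-17) − 13·(-16)]| = 233, so the area is 116.5.
The number of boundary lattice points is Σ gcd(|Δx|,|Δy|) = gcd(3,32) + gcd(2,1) + gcd(6,32) + gcd(5,1) = 1+1+2+1 = 5.
By Pick's theorem I = A − B/2 + 1 = 116.5 − 5/2 + 1 = 115.

115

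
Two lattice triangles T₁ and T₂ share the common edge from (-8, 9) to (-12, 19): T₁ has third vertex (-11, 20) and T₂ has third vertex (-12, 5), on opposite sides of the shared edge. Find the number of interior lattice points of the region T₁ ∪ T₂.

The union is the simple quadrilateral with vertices (-8, 9), (-11, 20), (-12, 19), (-12, 5) in order.
The shoelace formula gives twice the area as |[(-8)·20 − (-11)·9] + [(-11)·19 − (-12)·20] + [(-12)·5 − (-12)·19] + [(-12)·9 − (-8)·5]| = 70, so the area is 35.
Along each edge there are gcd(|Δx|,|Δy|)+1 lattice points, so counting each shared vertex once the boundary has gcd(3,11) + gcd(1,1) + gcd(0,14) + gcd(4,4) = 1+1+14+4 = 20.
By Pick's theorem I = A − B/2 + 1 = 35 − 20/2 + 1 = 26.

26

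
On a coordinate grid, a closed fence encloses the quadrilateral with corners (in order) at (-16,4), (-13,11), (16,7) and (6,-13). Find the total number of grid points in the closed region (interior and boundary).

420

By the shoelace formula, twice the signed area is |[(-16)·11 − (-13)·4] + [(-13)·7 − 16·11] + [16·(-13) − 6·7] + [6·4 − (-16)·(-13)]| = 825, so the area is 825/2.
Along each edge there are gcd(|Δx|,|Δy|)+1 lattice points, so counting each shared vertex once the boundary has gcd(3,7) + gcd(29,4) + gcd(10,20) + gcd(22,17) = 1+1+10+1 = 13.
Pick's theorem gives I = A − B/2 + 1 = 825/2 − 13/2 + 1 = 407, so the closed region contains I + B = 407 + 13 = 420 lattice points.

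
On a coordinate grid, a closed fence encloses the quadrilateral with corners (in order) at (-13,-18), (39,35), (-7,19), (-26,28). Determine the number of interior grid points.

The shoelace formula gives twice the area as |[(-13)·35 − 39·(-18)] + [39·19 − (-7)·35] + [(-7)·28 − (-26)·19] + [(-26)·(-18) − (-13)·28]| = 2363, so the area is 2363/2.
The number of boundary lattice points is Σ gcd(|Δx|,|Δy|) = gcd(52,53) + gcd(46,16) + gcd(19,9) + gcd(13,46) = 1+2+1+1 = 5.
By Pick's theorem A = I + B/2 − 1, so I = 2363/2 − 5/2 + 1 = 1180.

1180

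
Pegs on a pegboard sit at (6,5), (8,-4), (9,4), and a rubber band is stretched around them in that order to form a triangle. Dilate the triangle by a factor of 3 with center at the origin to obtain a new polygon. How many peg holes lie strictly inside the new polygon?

The shoelace formula gives twice the area as |[6·(-4) − 8·5] + [8·4 − 9·(-4)] + [9·5 − 6·4]| = 25, so the area is 12.5.
Along each edge there are gcd(|Δx|,|Δy|)+1 lattice points, so counting each shared vertex once the boundary has gcd(2,9) + gcd(1,8) + gcd(3,1) = 1+1+1 = 3.
Scaling by 3 multiplies the area by 3² = 9 (so the new area is 112.5) and multiplies the boundary lattice-point count by 3, giving 9.
By Pick's theorem, the interior count of the dilated polygon is 112.5 − 9/2 + 1 = 109.

109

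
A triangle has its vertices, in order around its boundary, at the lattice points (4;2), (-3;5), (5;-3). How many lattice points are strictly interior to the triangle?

12

Using the shoelace formula, 2A = |[4·5 − (-3)·2] + [(-3)·(-3) − 5·5] + [5·2 − 4·(-3)]| = 32, so the area is 16.
Summing gcd(|Δx|,|Δy|) over the edges gives the boundary count: gcd(7,3) + gcd(8,8) + gcd(1,5) = 1+8+1 = 10.
By Pick's theorem A = I + B/2 − 1, so I = 16 − 10/2 + 1 = 12.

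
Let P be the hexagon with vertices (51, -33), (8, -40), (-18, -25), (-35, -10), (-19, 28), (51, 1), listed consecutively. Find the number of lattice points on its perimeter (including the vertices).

40

Summing gcd(|Δx|,|Δy|) over the edges gives the boundary count: gcd(43,7) + gcd(26,15) + gcd(17,15) + gcd(16,38) + gcd(70,27) + gcd(0,34) = 1+1+1+2+1+34 = 40.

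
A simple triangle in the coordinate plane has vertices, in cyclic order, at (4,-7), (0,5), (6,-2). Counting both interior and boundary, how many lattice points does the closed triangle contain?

26

By the shoelace formula, twice the signed area is |[4·5 − 0·(-7)] + [0·(-2) − 6·5] + [6·(-7) − 4·(-2)]| = 44, so the area is 22.
Summing gcd(|Δx|,|Δy|) over the edges gives the boundary count: gcd(4,12) + gcd(6,7) + gcd(2,5) = 4+1+1 = 6.
Pick's theorem gives I = A − B/2 + 1 = 22 − 6/2 + 1 = 20, so the closed region contains I + B = 20 + 6 = 26 lattice points.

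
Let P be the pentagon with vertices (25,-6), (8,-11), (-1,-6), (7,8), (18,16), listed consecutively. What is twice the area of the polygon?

792

By the shoelace formula, twice the signed area is |[25·(-11) − 8·(-6)] + [8·(-6) − (-1)·(-11)] + [(-1)·8 − 7·(-6)] + [7·16 − 18·8] + [18·(-6) − 25·16]| = 792, so the area is 396.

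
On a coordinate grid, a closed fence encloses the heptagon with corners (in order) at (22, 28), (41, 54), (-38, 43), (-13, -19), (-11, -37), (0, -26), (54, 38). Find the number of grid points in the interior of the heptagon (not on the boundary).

Using the shoelace formula, 2A = |[22·54 − 41·28] + [41·43 − (-38)·54] + [(-38)·(-19) − (-13)·43] + [(-13)·(-37) − (-11)·(-19)] + [(-11)·(-26) − 0·(-37)] + [0·38 − 54·(-26)] + [54·28 − 22·38]| = 7774, so the area is 3887.
Along each edge there are gcd(|Δx|,|Δy|)+1 lattice points, so counting each shared vertex once the boundary has gcd(19,26) + gcd(79,11) + gcd(25,62) + gcd(2,18) + gcd(11,11) + gcd(54,64) + gcd(32,10) = 1+1+1+2+11+2+2 = 20.
Pick's theorem gives I = A − B/2 + 1 = 3887 − 20/2 + 1 = 3878.

3878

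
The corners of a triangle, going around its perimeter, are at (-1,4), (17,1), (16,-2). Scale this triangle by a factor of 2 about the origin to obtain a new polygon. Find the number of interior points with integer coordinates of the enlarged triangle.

Using the shoelace formula, 2A = |((-1)·1 − 17·4) + (17·(-2) − 16·1) + (16·4 − (-1)·(-2))| = 57, so the area is 28.5.
Along each edge there are gcd(|Δx|,|Δy|)+1 lattice points, so counting each shared vertex once the boundary has gcd(18,3) + gcd(1,3) + gcd(17,6) = 3+1+1 = 5.
Scaling by 2 multiplies the area by 2² = 4 (so the new area is 114) and multiplies the boundary lattice-point count by 2, giving 10.
By Pick's theorem, the interior count of the dilated polygon is 114 − 10/2 + 1 = 110.

110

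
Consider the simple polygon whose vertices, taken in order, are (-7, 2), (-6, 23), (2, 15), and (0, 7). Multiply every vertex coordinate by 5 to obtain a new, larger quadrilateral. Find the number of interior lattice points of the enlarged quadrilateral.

2746

By the shoelace formula, twice the signed area is |((-7)·23 − (-6)·2) + ((-6)·15 − 2·23) + (2·7 − 0·15) + (0·2 − (-7)·7)| = 222, so the area is 111.
The number of boundary lattice points is Σ gcd(|Δx|,|Δy|) = gcd(1,21) + gcd(8,8) + gcd(2,8) + gcd(7,5) = 1+8+2+1 = 12.
Scaling by 5 multiplies the area by 5² = 25 (so the new area is 2775) and multiplies the boundary lattice-point count by 5, giving 60.
By Pick's theorem, the interior count of the dilated polygon is 2775 − 60/2 + 1 = 2746.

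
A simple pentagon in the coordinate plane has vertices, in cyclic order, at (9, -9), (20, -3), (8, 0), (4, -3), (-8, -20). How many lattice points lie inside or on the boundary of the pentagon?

The shoelace formula gives twice the area as |(9·(-3) − 20·(-9)) + (20·0 − 8·(-3)) + (8·(-3) − 4·0) + (4·(-20) − (-8)·(-3)) + ((-8)·(-9) − 9·(-20))| = 301, so the area is 301/2.
Along each edge there are gcd(|Δx|,|Δy|)+1 lattice points, so counting each shared vertex once the boundary has gcd(11,6) + gcd(12,3) + gcd(4,3) + gcd(12,17) + gcd(17,11) = 1+3+1+1+1 = 7.
Pick's theorem gives I = A − B/2 + 1 = 301/2 − 7/2 + 1 = 148, so the closed region contains I + B = 148 + 7 = 155 lattice points.

155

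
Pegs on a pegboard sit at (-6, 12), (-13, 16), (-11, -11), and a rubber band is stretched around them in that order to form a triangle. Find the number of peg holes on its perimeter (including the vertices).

Along each edge there are gcd(|Δx|,|Δy|)+1 lattice points, so counting each shared vertex once the boundary has gcd(7,4) + gcd(2,27) + gcd(5,23) = 1+1+1 = 3.

3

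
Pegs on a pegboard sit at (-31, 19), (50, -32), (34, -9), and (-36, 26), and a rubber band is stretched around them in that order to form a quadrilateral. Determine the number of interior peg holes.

662

Using the shoelace formula, 2A = |[(-31)·(-32) − 50·19] + [50·(-9) − 34·(-32)] + [34·26 − (-36)·(-9)] + [(-36)·19 − (-31)·26]| = 1362, so the area is 681.
The number of boundary lattice points is Σ gcd(|Δx|,|Δy|) = gcd(81,51) + gcd(16,23) + gcd(70,35) + gcd(5,7) = 3+1+35+1 = 40.
By Pick's theorem A = I + B/2 − 1, so I = 681 − 40/2 + 1 = 662.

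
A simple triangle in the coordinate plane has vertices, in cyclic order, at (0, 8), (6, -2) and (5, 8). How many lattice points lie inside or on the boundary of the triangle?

30

The shoelace formula gives twice the area as |(0·(-2) − 6·8) + (6·8 − 5·(-2)) + (5·8 − 0·8)| = 50, so the area is 25.
The number of boundary lattice points is Σ gcd(|Δx|,|Δy|) = gcd(6,10) + gcd(1,10) + gcd(5,0) = 2+1+5 = 8.
Pick's theorem gives I = A − B/2 + 1 = 25 − 8/2 + 1 = 22, so the closed region contains I + B = 22 + 8 = 30 lattice points.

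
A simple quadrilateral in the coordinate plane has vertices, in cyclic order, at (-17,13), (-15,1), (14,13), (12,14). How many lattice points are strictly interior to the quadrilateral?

200

Using the shoelace formula, 2A = |((-17)·1 − (-15)·13) + ((-15)·13 − 14·1) + (14·14 − 12·13) + (12·13 − (-17)·14)| = 403, so the area is 403/2.
Along each edge there are gcd(|Δx|,|Δy|)+1 lattice points, so counting each shared vertex once the boundary has gcd(2,12) + gcd(29,12) + gcd(2,1) + gcd(29,1) = 2+1+1+1 = 5.
By Pick's theorem A = I + B/2 − 1, so I = 403/2 − 5/2 + 1 = 200.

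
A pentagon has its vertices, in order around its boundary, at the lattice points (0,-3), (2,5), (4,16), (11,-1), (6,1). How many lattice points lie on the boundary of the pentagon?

7

Summing gcd(|Δx|,|Δy|) over the edges gives the boundary count: gcd(2,8) + gcd(2,11) + gcd(7,17) + gcd(5,2) + gcd(6,4) = 2+1+1+1+2 = 7.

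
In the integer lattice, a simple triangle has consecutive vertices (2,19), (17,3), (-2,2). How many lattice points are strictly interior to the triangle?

159

By the shoelace formula, twice the signed area is |[2·3 − 17·19] + [17·2 − (-2)·3] + [(-2)·19 − 2·2]| = 319, so the area is 159.5.
The number of boundary lattice points is Σ gcd(|Δx|,|Δy|) = gcd(15,16) + gcd(19,1) + gcd(4,17) = 1+1+1 = 3.
Pick's theorem gives I = A − B/2 + 1 = 159.5 − 3/2 + 1 = 159.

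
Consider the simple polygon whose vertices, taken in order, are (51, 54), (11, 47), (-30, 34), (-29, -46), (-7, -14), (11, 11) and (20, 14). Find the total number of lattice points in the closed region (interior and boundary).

3213

Using the shoelace formula, 2A = |(51·47 − 11·54) + (11·34 − (-30)·47) + ((-30)·(-46) − (-29)·34) + ((-29)·(-14) − (-7)·(-46)) + ((-7)·11 − 11·(-14)) + (11·14 − 20·11) + (20·54 − 51·14)| = 6414, so the area is 3207.
Summing gcd(|Δx|,|Δy|) over the edges gives the boundary count: gcd(40,7) + gcd(41,13) + gcd(1,80) + gcd(22,32) + gcd(18,25) + gcd(9,3) + gcd(31,40) = 1+1+1+2+1+3+1 = 10.
Pick's theorem gives I = A − B/2 + 1 = 3207 − 10/2 + 1 = 3203, so the closed region contains I + B = 3203 + 10 = 3213 lattice points.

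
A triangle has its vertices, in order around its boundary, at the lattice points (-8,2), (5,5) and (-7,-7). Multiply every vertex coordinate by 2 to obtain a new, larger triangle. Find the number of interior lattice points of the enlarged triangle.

By the shoelace formula, twice the signed area is |[(-8)·5 − 5·2] + [5·(-7) − (-7)·5] + [(-7)·2 − (-8)·(-7)]| = 120, so the area is 60.
Along each edge there are gcd(|Δx|,|Δy|)+1 lattice points, so counting each shared vertex once the boundary has gcd(13,3) + gcd(12,12) + gcd(1,9) = 1+12+1 = 14.
Scaling by 2 multiplies the area by 2² = 4 (so the new area is 240) and multiplies the boundary lattice-point count by 2, giving 28.
By Pick's theorem, the interior count of the dilated polygon is 240 − 28/2 + 1 = 227.

227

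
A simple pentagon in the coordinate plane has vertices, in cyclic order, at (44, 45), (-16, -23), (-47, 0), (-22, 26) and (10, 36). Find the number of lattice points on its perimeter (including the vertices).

The number of boundary lattice points is Σ gcd(|Δx|,|Δy|) = gcd(60,68) + gcd(31,23) + gcd(25,26) + gcd(32,10) + gcd(34,9) = 4+1+1+2+1 = 9.

9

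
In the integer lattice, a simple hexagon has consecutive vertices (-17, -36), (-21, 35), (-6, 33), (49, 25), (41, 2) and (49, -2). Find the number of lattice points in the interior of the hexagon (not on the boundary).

By the shoelace formula, twice the signed area is |[(-17)·35 − (-21)·(-36)] + [(-21)·33 − (-6)·35] + [(-6)·25 − 49·33] + [49·2 − 41·25] + [41·(-2) − 49·2] + [49·(-36) − (-17)·(-2)]| = 6506, so the area is 3253.
Summing gcd(|Δx|,|Δy|) over the edges gives the boundary count: gcd(4,71) + gcd(15,2) + gcd(55,8) + gcd(8,23) + gcd(8,4) + gcd(66,34) = 1+1+1+1+4+2 = 10.
Pick's theorem gives I = A − B/2 + 1 = 3253 − 10/2 + 1 = 3249.

3249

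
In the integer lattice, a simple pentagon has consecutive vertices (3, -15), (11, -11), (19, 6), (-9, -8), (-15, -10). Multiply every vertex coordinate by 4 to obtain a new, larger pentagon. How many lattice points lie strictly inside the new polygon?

The shoelace formula gives twice the area as |(3·(-11) − 11·(-15)) + (11·6 − 19·(-11)) + (19·(-8) − (-9)·6) + ((-9)·(-10) − (-15)·(-8)) + ((-15)·(-15) − 3·(-10))| = 534, so the area is 267.
Summing gcd(|Δx|,|Δy|) over the edges gives the boundary count: gcd(8,4) + gcd(8,17) + gcd(28,14) + gcd(6,2) + gcd(18,5) = 4+1+14+2+1 = 22.
Scaling by 4 multiplies the area by 4² = 16 (so the new area is 4272) and multiplies the boundary lattice-point count by 4, giving 88.
By Pick's theorem, the interior count of the dilated polygon is 4272 − 88/2 + 1 = 4229.

4229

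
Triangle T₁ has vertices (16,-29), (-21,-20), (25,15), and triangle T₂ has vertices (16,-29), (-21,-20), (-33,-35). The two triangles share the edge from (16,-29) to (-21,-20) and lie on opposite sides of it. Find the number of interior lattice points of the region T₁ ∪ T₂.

The union is the simple quadrilateral with vertices (16,-29), (25,15), (-21,-20), (-33,-35) in order.
By the shoelace formula, twice the signed area is |(16·15 − 25·(-29)) + (25·(-20) − (-21)·15) + ((-21)·(-35) − (-33)·(-20)) + ((-33)·(-29) − 16·(-35))| = 2372, so the area is 1186.
Along each edge there are gcd(|Δx|,|Δy|)+1 lattice points, so counting each shared vertex once the boundary has gcd(9,44) + gcd(46,35) + gcd(12,15) + gcd(49,6) = 1+1+3+1 = 6.
By Pick's theorem I = A − B/2 + 1 = 1186 − 6/2 + 1 = 1184.

1184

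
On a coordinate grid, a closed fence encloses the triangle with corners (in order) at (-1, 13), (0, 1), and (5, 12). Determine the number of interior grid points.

35

By the shoelace formula, twice the signed area is |[(-1)·1 − 0·13] + [0·12 − 5·1] + [5·13 − (-1)·12]| = 71, so the area is 35.5.
Summing gcd(|Δx|,|Δy|) over the edges gives the boundary count: gcd(1,12) + gcd(5,11) + gcd(6,1) = 1+1+1 = 3.
By Pick's theorem A = I + B/2 − 1, so I = 35.5 − 3/2 + 1 = 35.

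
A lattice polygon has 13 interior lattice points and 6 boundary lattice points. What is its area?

By Pick's theorem, A = I + B/2 − 1 = 13 + 6/2 − 1 = 15.

15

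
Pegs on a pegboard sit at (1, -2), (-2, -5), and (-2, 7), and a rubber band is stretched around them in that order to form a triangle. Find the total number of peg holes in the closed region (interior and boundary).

Using the shoelace formula, 2A = |[1·(-5) − (-2)·(-2)] + [(-2)·7 − (-2)·(-5)] + [(-2)·(-2) − 1·7]| = 36, so the area is 18.
Summing gcd(|Δx|,|Δy|) over the edges gives the boundary count: gcd(3,3) + gcd(0,12) + gcd(3,9) = 3+12+3 = 18.
Pick's theorem gives I = A − B/2 + 1 = 18 − 18/2 + 1 = 10, so the closed region contains I + B = 10 + 18 = 28 lattice points.

28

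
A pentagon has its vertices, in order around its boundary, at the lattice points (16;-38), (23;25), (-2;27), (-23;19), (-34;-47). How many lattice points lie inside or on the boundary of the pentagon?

By the shoelace formula, twice the signed area is |[16·25 − 23·(-38)] + [23·27 − (-2)·25] + [(-2)·19 − (-23)·27] + [(-23)·(-47) − (-34)·19] + [(-34)·(-38) − 16·(-47)]| = 6299, so the area is 3149.5.
Summing gcd(|Δx|,|Δy|) over the edges gives the boundary count: gcd(7,63) + gcd(25,2) + gcd(21,8) + gcd(11,66) + gcd(50,9) = 7+1+1+11+1 = 21.
Pick's theorem gives I = A − B/2 + 1 = 3149.5 − 21/2 + 1 = 3140, so the closed region contains I + B = 3140 + 21 = 3161 lattice points.

3161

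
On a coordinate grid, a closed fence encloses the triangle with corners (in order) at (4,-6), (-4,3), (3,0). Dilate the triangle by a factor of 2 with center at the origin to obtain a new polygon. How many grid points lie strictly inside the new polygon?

76

The shoelace formula gives twice the area as |(4·3 − (-4)·(-6)) + ((-4)·0 − 3·3) + (3·(-6) − 4·0)| = 39, so the area is 19.5.
Summing gcd(|Δx|,|Δy|) over the edges gives the boundary count: gcd(8,9) + gcd(7,3) + gcd(1,6) = 1+1+1 = 3.
Scaling by 2 multiplies the area by 2² = 4 (so the new area is 78) and multiplies the boundary lattice-point count by 2, giving 6.
By Pick's theorem, the interior count of the dilated polygon is 78 − 6/2 + 1 = 76.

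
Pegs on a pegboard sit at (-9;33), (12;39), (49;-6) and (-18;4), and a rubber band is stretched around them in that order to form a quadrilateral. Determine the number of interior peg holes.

The shoelace formula gives twice the area as |((-9)·39 − 12·33) + (12·(-6) − 49·39) + (49·4 − (-18)·(-6)) + ((-18)·33 − (-9)·4)| = 3200, so the area is 1600.
Summing gcd(|Δx|,|Δy|) over the edges gives the boundary count: gcd(21,6) + gcd(37,45) + gcd(67,10) + gcd(9,29) = 3+1+1+1 = 6.
Pick's theorem gives I = A − B/2 + 1 = 1600 − 6/2 + 1 = 1598.

1598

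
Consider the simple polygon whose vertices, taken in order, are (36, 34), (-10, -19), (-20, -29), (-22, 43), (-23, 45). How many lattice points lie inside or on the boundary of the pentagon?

2176

Using the shoelace formula, 2A = |(36·(-19) − (-10)·34) + ((-10)·(-29) − (-20)·(-19)) + ((-20)·43 − (-22)·(-29)) + ((-22)·45 − (-23)·43) + ((-23)·34 − 36·45)| = 4335, so the area is 4335/2.
Summing gcd(|Δx|,|Δy|) over the edges gives the boundary count: gcd(46,53) + gcd(10,10) + gcd(2,72) + gcd(1,2) + gcd(59,11) = 1+10+2+1+1 = 15.
Pick's theorem gives I = A − B/2 + 1 = 4335/2 − 15/2 + 1 = 2161, so the closed region contains I + B = 2161 + 15 = 2176 lattice points.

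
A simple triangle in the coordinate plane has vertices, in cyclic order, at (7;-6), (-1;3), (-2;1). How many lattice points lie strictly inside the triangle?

By the shoelace formula, twice the signed area is |[7·3 − (-1)·(-6)] + [(-1)·1 − (-2)·3] + [(-2)·(-6) − 7·1]| = 25, so the area is 25/2.
Summing gcd(|Δx|,|Δy|) over the edges gives the boundary count: gcd(8,9) + gcd(1,2) + gcd(9,7) = 1+1+1 = 3.
Pick's theorem gives I = A − B/2 + 1 = 25/2 − 3/2 + 1 = 12.

12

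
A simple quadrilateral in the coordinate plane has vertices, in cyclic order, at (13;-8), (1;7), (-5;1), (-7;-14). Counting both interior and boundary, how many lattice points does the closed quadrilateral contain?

By the shoelace formula, twice the signed area is |(13·7 − 1·(-8)) + (1·1 − (-5)·7) + ((-5)·(-14) − (-7)·1) + ((-7)·(-8) − 13·(-14))| = 450, so the area is 225.
Summing gcd(|Δx|,|Δy|) over the edges gives the boundary count: gcd(12,15) + gcd(6,6) + gcd(2,15) + gcd(20,6) = 3+6+1+2 = 12.
Pick's theorem gives I = A − B/2 + 1 = 225 − 12/2 + 1 = 220, so the closed region contains I + B = 220 + 12 = 232 lattice points.

232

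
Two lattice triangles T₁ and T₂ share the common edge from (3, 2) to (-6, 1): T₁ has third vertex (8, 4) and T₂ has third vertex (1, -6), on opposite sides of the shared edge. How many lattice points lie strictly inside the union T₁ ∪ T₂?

37

The union is the simple quadrilateral with vertices (3, 2), (8, 4), (-6, 1), (1, -6) in order.
Using the shoelace formula, 2A = |[3·4 − 8·2] + [8·1 − (-6)·4] + [(-6)·(-6) − 1·1] + [1·2 − 3·(-6)]| = 83, so the area is 41.5.
Summing gcd(|Δx|,|Δy|) over the edges gives the boundary count: gcd(5,2) + gcd(14,3) + gcd(7,7) + gcd(2,8) = 1+1+7+2 = 11.
By Pick's theorem I = A − B/2 + 1 = 41.5 − 11/2 + 1 = 37.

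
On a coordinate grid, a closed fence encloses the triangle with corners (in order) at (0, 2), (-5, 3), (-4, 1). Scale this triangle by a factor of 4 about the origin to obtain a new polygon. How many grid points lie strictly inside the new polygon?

By the shoelace formula, twice the signed area is |[0·3 − (-5)·2] + [(-5)·1 − (-4)·3] + [(-4)·2 − 0·1]| = 9, so the area is 4.5.
The number of boundary lattice points is Σ gcd(|Δx|,|Δy|) = gcd(5,1) + gcd(1,2) + gcd(4,1) = 1+1+1 = 3.
Scaling by 4 multiplies the area by 4² = 16 (so the new area is 72) and multiplies the boundary lattice-point count by 4, giving 12.
By Pick's theorem, the interior count of the dilated polygon is 72 − 12/2 + 1 = 67.

67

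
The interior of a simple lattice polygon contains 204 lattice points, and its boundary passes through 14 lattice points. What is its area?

Pick's theorem states A = I + B/2 − 1, so A = 204 + 14/2 − 1 = 210.

210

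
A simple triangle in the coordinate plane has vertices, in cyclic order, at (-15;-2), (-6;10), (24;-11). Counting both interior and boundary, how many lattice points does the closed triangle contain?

280

By the shoelace formula, twice the signed area is |[(-15)·10 − (-6)·(-2)] + [(-6)·(-11) − 24·10] + [24·(-2) − (-15)·(-11)]| = 549, so the area is 274.5.
Along each edge there are gcd(|Δx|,|Δy|)+1 lattice points, so counting each shared vertex once the boundary has gcd(9,12) + gcd(30,21) + gcd(39,9) = 3+3+3 = 9.
Pick's theorem gives I = A − B/2 + 1 = 274.5 − 9/2 + 1 = 271, so the closed region contains I + B = 271 + 9 = 280 lattice points.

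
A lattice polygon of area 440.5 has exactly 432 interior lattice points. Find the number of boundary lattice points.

19

Pick's theorem gives A = I + B/2 − 1, so B = 2(A − I + 1) = 2(440.5 − 432 + 1) = 19.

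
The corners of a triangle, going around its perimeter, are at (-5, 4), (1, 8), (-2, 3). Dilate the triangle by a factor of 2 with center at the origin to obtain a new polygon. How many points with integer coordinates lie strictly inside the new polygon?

The shoelace formula gives twice the area as |[(-5)·8 − 1·4] + [1·3 − (-2)·8] + [(-2)·4 − (-5)·3]| = 18, so the area is 9.
Along each edge there are gcd(|Δx|,|Δy|)+1 lattice points, so counting each shared vertex once the boundary has gcd(6,4) + gcd(3,5) + gcd(3,1) = 2+1+1 = 4.
Scaling by 2 multiplies the area by 2² = 4 (so the new area is 36) and multiplies the boundary lattice-point count by 2, giving 8.
By Pick's theorem, the interior count of the dilated polygon is 36 − 8/2 + 1 = 33.

33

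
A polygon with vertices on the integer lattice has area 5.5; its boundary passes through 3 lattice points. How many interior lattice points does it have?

From Pick's theorem, I = A − B/2 + 1 = 5.5 − 3/2 + 1 = 5.

5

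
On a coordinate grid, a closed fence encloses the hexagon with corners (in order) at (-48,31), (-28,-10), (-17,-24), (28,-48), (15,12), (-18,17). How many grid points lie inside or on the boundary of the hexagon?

By the shoelace formula, twice the signed area is |((-48)·(-10) − (-28)·31) + ((-28)·(-24) − (-17)·(-10)) + ((-17)·(-48) − 28·(-24)) + (28·12 − 15·(-48)) + (15·17 − (-18)·12) + ((-18)·31 − (-48)·17)| = 5123, so the area is 5123/2.
Summing gcd(|Δx|,|Δy|) over the edges gives the boundary count: gcd(20,41) + gcd(11,14) + gcd(45,24) + gcd(13,60) + gcd(33,5) + gcd(30,14) = 1+1+3+1+1+2 = 9.
Pick's theorem gives I = A − B/2 + 1 = 5123/2 − 9/2 + 1 = 2558, so the closed region contains I + B = 2558 + 9 = 2567 lattice points.

2567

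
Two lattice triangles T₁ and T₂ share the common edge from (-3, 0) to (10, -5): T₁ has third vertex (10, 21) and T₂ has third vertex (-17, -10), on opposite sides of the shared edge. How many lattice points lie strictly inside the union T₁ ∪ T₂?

The union is the simple quadrilateral with vertices (-3, 0), (10, 21), (10, -5), (-17, -10) in order.
Using the shoelace formula, 2A = |[(-3)·21 − 10·0] + [10·(-5) − 10·21] + [10·(-10) − (-17)·(-5)] + [(-17)·0 − (-3)·(-10)]| = 538, so the area is 269.
The number of boundary lattice points is Σ gcd(|Δx|,|Δy|) = gcd(13,21) + gcd(0,26) + gcd(27,5) + gcd(14,10) = 1+26+1+2 = 30.
By Pick's theorem I = A − B/2 + 1 = 269 − 30/2 + 1 = 255.

255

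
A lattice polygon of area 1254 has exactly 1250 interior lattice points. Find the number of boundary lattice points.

10

Pick's theorem gives A = I + B/2 − 1, so B = 2(A − I + 1) = 2(1254 − 1250 + 1) = 10.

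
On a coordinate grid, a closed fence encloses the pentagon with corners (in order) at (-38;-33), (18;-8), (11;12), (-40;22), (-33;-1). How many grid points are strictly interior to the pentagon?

Using the shoelace formula, 2A = |((-38)·(-8) − 18·(-33)) + (18·12 − 11·(-8)) + (11·22 − (-40)·12) + ((-40)·(-1) − (-33)·22) + ((-33)·(-33) − (-38)·(-1))| = 3741, so the area is 3741/2.
Summing gcd(|Δx|,|Δy|) over the edges gives the boundary count: gcd(56,25) + gcd(7,20) + gcd(51,10) + gcd(7,23) + gcd(5,32) = 1+1+1+1+1 = 5.
Pick's theorem gives I = A − B/2 + 1 = 3741/2 − 5/2 + 1 = 1869.

1869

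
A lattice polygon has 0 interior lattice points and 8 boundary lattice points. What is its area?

By Pick's theorem, A = I + B/2 − 1 = 0 + 8/2 − 1 = 3.

3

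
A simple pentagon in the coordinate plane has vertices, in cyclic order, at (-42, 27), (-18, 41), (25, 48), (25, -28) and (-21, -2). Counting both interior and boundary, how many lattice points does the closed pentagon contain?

Using the shoelace formula, 2A = |[(-42)·41 − (-18)·27] + [(-18)·48 − 25·41] + [25·(-28) − 25·48] + [25·(-2) − (-21)·(-28)] + [(-21)·27 − (-42)·(-2)]| = 6314, so the area is 3157.
The number of boundary lattice points is Σ gcd(|Δx|,|Δy|) = gcd(24,14) + gcd(43,7) + gcd(0,76) + gcd(46,26) + gcd(21,29) = 2+1+76+2+1 = 82.
Pick's theorem gives I = A − B/2 + 1 = 3157 − 82/2 + 1 = 3117, so the closed region contains I + B = 3117 + 82 = 3199 lattice points.

3199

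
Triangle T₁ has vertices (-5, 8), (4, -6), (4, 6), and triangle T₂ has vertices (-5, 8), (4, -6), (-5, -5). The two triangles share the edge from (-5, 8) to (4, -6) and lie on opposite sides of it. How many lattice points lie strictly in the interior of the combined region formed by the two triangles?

The union is the simple quadrilateral with vertices (-5, 8), (4, 6), (4, -6), (-5, -5) in order.
Using the shoelace formula, 2A = |((-5)·6 − 4·8) + (4·(-6) − 4·6) + (4·(-5) − (-5)·(-6)) + ((-5)·8 − (-5)·(-5))| = 225, so the area is 112.5.
The number of boundary lattice points is Σ gcd(|Δx|,|Δy|) = gcd(9,2) + gcd(0,12) + gcd(9,1) + gcd(0,13) = 1+12+1+13 = 27.
By Pick's theorem I = A − B/2 + 1 = 112.5 − 27/2 + 1 = 100.

100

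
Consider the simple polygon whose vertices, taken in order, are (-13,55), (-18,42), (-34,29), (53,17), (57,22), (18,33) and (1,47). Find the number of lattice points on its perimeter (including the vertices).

Along each edge there are gcd(|Δx|,|Δy|)+1 lattice points, so counting each shared vertex once the boundary has gcd(5,13) + gcd(16,13) + gcd(87,12) + gcd(4,5) + gcd(39,11) + gcd(17,14) + gcd(14,8) = 1+1+3+1+1+1+2 = 10.

10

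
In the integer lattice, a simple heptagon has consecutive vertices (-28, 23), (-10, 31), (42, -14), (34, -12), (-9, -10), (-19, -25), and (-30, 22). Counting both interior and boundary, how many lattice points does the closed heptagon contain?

Using the shoelace formula, 2A = |[(-28)·31 − (-10)·23] + [(-10)·(-14) − 42·31] + [42·(-12) − 34·(-14)] + [34·(-10) − (-9)·(-12)] + [(-9)·(-25) − (-19)·(-10)] + [(-19)·22 − (-30)·(-25)] + [(-30)·23 − (-28)·22]| = 3483, so the area is 3483/2.
The number of boundary lattice points is Σ gcd(|Δx|,|Δy|) = gcd(18,8) + gcd(52,45) + gcd(8,2) + gcd(43,2) + gcd(10,15) + gcd(11,47) + gcd(2,1) = 2+1+2+1+5+1+1 = 13.
Pick's theorem gives I = A − B/2 + 1 = 3483/2 − 13/2 + 1 = 1736, so the closed region contains I + B = 1736 + 13 = 1749 lattice points.

1749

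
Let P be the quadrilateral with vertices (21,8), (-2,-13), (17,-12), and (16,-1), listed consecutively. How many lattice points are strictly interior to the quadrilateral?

155

Using the shoelace formula, 2A = |[21·(-13) − (-2)·8] + [(-2)·(-12) − 17·(-13)] + [17·(-1) − 16·(-12)] + [16·8 − 21·(-1)]| = 312, so the area is 156.
Along each edge there are gcd(|Δx|,|Δy|)+1 lattice points, so counting each shared vertex once the boundary has gcd(23,21) + gcd(19,1) + gcd(1,11) + gcd(5,9) = 1+1+1+1 = 4.
Pick's theorem gives I = A − B/2 + 1 = 156 − 4/2 + 1 = 155.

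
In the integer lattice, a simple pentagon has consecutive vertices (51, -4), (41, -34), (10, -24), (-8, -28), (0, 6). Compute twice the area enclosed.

3040

The shoelace formula gives twice the area as |[51·(-34) − 41·(-4)] + [41·(-24) − 10·(-34)] + [10·(-28) − (-8)·(-24)] + [(-8)·6 − 0·(-28)] + [0·(-4) − 51·6]| = 3040, so the area is 1520.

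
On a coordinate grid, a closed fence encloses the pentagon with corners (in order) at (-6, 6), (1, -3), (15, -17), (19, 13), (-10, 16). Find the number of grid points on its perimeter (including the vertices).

20

Summing gcd(|Δx|,|Δy|) over the edges gives the boundary count: gcd(7,9) + gcd(14,14) + gcd(4,30) + gcd(29,3) + gcd(4,10) = 1+14+2+1+2 = 20.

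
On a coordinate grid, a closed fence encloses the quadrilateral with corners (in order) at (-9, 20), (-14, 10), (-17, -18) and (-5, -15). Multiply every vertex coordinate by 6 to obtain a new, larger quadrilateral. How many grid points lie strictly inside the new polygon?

The shoelace formula gives twice the area as |((-9)·10 − (-14)·20) + ((-14)·(-18) − (-17)·10) + ((-17)·(-15) − (-5)·(-18)) + ((-5)·20 − (-9)·(-15))| = 542, so the area is 271.
The number of boundary lattice points is Σ gcd(|Δx|,|Δy|) = gcd(5,10) + gcd(3,28) + gcd(12,3) + gcd(4,35) = 5+1+3+1 = 10.
Scaling by 6 multiplies the area by 6² = 36 (so the new area is 9756) and multiplies the boundary lattice-point count by 6, giving 60.
By Pick's theorem, the interior count of the dilated polygon is 9756 − 60/2 + 1 = 9727.

9727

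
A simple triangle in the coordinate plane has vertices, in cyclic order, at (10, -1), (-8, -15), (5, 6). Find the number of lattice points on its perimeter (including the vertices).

Summing gcd(|Δx|,|Δy|) over the edges gives the boundary count: gcd(18,14) + gcd(13,21) + gcd(5,7) = 2+1+1 = 4.

4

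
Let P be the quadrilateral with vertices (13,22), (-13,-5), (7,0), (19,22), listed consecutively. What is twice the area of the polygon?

By the shoelace formula, twice the signed area is |[13·(-5) − (-13)·22] + [(-13)·0 − 7·(-5)] + [7·22 − 19·0] + [19·22 − 13·22]| = 542, so the area is 271.

542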